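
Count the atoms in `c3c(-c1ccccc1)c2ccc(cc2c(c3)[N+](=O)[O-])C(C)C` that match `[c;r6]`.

The query [c;r6] means: aromatic carbon that belongs to a six-membered ring.
Check the 22 heavy atoms by environment: 16× c (aromatic, in 6-ring) → match; 3× C (acyclic) → no; 1× N (charge +1, acyclic) → no; 1× O (charge -1, acyclic) → no; 1× O (acyclic) → no.
That gives 16 matching atoms.

16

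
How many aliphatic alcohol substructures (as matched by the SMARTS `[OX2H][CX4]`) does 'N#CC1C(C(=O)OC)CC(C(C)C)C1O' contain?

1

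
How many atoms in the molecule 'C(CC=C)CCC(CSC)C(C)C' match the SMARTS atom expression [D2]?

7

The query [D2] means: atom with exactly two heavy-atom neighbours.
Check the 13 heavy atoms by environment: 6× C (D2) → match; 2× C (D3) → no; 1× S (D2) → match; 4× C (D1) → no.
Summing the matching environments: 6 + 1 = 7 matching atoms.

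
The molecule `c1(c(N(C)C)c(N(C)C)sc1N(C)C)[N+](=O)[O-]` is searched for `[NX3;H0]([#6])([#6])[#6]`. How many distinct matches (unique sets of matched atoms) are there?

3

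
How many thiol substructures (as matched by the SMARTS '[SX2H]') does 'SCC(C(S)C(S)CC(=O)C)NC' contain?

[SX2H] is the SMARTS for a thiol: an aliphatic sulfur with two connections, one being H.
The molecule carries 3 separate instances of a thiol (-SH) meeting every constraint; each maps to a distinct set of atoms, giving 3 matches.

3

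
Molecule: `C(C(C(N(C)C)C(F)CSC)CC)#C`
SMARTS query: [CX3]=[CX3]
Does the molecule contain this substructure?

No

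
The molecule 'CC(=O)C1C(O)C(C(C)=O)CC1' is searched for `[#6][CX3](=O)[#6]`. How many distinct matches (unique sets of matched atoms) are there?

[#6][CX3](=O)[#6] is the SMARTS for a ketone: a carbonyl carbon (no H) flanked by two carbons.
The molecule carries 2 separate instances of an acetyl/ketone group (-C(=O)CH3) meeting every constraint; each maps to a distinct set of atoms, giving 2 matches.

2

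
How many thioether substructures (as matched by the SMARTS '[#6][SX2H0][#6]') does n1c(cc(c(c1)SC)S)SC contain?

2

[#6][SX2H0][#6] is the SMARTS for a thioether: an aliphatic sulfur bridging two carbons with no H on the sulfur.
The molecule carries 2 separate instances of a methylthio ether (-SCH3) meeting every constraint; each maps to a distinct set of atoms, giving 2 matches.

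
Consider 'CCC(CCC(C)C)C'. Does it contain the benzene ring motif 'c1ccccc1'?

No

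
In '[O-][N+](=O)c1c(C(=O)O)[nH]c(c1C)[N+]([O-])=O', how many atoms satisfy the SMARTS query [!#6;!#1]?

9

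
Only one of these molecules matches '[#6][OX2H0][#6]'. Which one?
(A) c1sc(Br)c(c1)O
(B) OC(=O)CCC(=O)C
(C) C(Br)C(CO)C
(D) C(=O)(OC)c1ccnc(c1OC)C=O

D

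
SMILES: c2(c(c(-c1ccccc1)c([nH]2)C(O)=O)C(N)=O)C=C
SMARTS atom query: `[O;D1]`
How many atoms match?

The query [O;D1] means: aliphatic oxygen bonded to exactly one heavy atom.
Check the 19 heavy atoms by environment: 1× n (aromatic, D2) → no; 5× c (aromatic, D3) → no; 2× C (D3) → no; 3× O (D1) → match; 1× N (D1) → no; 1× C (D2) → no; 1× C (D1) → no; 5× c (aromatic, D2) → no.
That gives 3 matching atoms.

3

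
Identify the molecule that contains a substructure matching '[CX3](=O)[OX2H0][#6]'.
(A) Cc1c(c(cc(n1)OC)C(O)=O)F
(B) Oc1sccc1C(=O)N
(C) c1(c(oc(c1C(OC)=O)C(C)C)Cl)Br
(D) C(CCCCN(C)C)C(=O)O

[CX3](=O)[OX2H0][#6] describes a carbonyl carbon bonded to an oxygen that is itself bonded to carbon (no H on that O) (an ester).
(A) has a carboxylic acid group (-C(=O)OH) but the singly-bonded O carries H (OX2H1, not H0).
(B) has a primary amide (-C(=O)NH2) but the carbonyl is bonded to N, not to an O-C linkage.
(C) contains a methyl-ester group (-C(=O)OCH3), which satisfies every atom and bond constraint.
(D) has a carboxylic acid group (-C(=O)OH) but the singly-bonded O carries H (OX2H1, not H0).
So the answer is (C).

C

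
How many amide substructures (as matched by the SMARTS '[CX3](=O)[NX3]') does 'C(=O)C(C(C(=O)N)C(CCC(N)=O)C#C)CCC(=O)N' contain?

3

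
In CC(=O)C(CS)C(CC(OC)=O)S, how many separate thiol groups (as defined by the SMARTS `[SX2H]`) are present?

2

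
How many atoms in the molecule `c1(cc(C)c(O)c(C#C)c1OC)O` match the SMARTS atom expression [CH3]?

2

The query [CH3] means: aliphatic carbon with exactly three hydrogens.
Check the 13 heavy atoms by environment: 1× c (aromatic, H1) → no; 5× c (aromatic, H0) → no; 2× O (H1) → no; 1× C (H0) → no; 1× C (H1) → no; 1× O (H0) → no; 2× C (H3) → match.
That gives 2 matching atoms.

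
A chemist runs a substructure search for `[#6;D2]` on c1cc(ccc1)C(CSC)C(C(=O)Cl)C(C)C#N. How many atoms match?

Check the 18 heavy atoms by environment: 2× C (D2) → match; 4× C (D3) → no; 2× C (D1) → no; 1× N (D1) → no; 1× c (aromatic, D3) → no; 5× c (aromatic, D2) → match; 1× O (D1) → no; 1× Cl (D1) → no; 1× S (D2) → no.
Summing the matching environments: 2 + 5 = 7 matching atoms.

7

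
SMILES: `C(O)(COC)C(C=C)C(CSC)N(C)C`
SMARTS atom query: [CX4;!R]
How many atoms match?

9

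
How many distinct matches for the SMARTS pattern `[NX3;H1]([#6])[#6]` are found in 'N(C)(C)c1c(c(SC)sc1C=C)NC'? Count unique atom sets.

1

[NX3;H1]([#6])[#6] is the SMARTS for a secondary amine: a trivalent nitrogen with one H, bonded to two carbons.
Exactly one fragment in the molecule meets all constraints, giving 1 match.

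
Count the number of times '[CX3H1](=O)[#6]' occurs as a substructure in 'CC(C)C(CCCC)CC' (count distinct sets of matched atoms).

[CX3H1](=O)[#6] is the SMARTS for an aldehyde: an sp2 carbon with one H, double-bonded to O and single-bonded to carbon.
No fragment in the molecule satisfies every constraint, giving 0 matches.

0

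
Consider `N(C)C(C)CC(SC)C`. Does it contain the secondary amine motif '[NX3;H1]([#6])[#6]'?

The pattern [NX3;H1]([#6])[#6] describes a trivalent nitrogen with one H, bonded to two carbons — a secondary amine.
The molecule carries an N-methylamino group (-NHCH3), whose atoms satisfy every constraint of the query, so the pattern matches.

Yes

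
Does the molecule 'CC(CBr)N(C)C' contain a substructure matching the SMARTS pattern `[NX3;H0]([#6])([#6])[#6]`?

Yes

The pattern [NX3;H0]([#6])([#6])[#6] describes a trivalent nitrogen with no H, bonded to three carbons — a tertiary amine.
The molecule carries a dimethylamino group (-N(CH3)2), whose atoms satisfy every constraint of the query, so the pattern matches.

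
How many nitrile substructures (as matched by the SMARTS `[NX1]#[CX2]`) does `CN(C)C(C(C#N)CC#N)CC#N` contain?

[NX1]#[CX2] is the SMARTS for a nitrile: a nitrogen triple-bonded to a two-connected carbon.
The molecule carries 3 separate instances of a nitrile (-C#N) meeting every constraint; each maps to a distinct set of atoms, giving 3 matches.

3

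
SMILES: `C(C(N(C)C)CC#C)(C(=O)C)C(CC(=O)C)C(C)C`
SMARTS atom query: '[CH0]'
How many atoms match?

3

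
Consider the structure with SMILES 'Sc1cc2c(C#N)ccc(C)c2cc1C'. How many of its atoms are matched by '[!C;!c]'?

2

The query [!C;!c] means: neither aliphatic nor aromatic carbon — same as [!#6].
Check the 15 heavy atoms by environment: 10× c (aromatic) → no; 1× S → match; 3× C → no; 1× N → match.
Summing the matching environments: 1 + 1 = 2 matching atoms.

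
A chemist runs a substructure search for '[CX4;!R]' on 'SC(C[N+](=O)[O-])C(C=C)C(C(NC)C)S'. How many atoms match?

7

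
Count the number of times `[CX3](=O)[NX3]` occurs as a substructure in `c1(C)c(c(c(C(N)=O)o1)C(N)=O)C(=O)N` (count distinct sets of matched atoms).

3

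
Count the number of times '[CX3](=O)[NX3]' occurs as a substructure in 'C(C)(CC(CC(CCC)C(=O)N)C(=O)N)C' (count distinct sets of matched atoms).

2

[CX3](=O)[NX3] is the SMARTS for an amide: a carbonyl carbon bonded to a trivalent nitrogen.
The molecule carries 2 separate instances of a primary amide (-C(=O)NH2) meeting every constraint; each maps to a distinct set of atoms, giving 2 matches.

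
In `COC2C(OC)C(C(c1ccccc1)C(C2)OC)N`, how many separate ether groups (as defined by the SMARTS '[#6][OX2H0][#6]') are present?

3

[#6][OX2H0][#6] is the SMARTS for an ether: an aliphatic oxygen bridging two carbons with no H on the oxygen.
The molecule carries 3 separate instances of a methoxy ether (-OCH3) meeting every constraint; each maps to a distinct set of atoms, giving 3 matches.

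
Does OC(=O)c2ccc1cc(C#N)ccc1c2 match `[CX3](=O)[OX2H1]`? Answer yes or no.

Yes

The pattern [CX3](=O)[OX2H1] describes an sp2 carbon double-bonded to O and single-bonded to an -OH oxygen — a carboxylic acid.
The molecule carries a carboxylic acid group (-C(=O)OH), whose atoms satisfy every constraint of the query, so the pattern matches.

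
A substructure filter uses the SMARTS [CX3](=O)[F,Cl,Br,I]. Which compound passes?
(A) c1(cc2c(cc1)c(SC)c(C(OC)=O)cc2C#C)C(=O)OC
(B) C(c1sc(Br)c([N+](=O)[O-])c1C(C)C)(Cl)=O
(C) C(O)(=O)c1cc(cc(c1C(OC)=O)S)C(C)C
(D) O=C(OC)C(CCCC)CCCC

[CX3](=O)[F,Cl,Br,I] describes a carbonyl carbon bonded to a halogen (an acyl halide).
(A) has a methyl-ester group (-C(=O)OCH3) but the carbonyl is bonded to -O-C, not to a halogen.
(B) contains an acyl chloride (-C(=O)Cl), which satisfies every atom and bond constraint.
(C) has a carboxylic acid group (-C(=O)OH) but the carbonyl is bonded to -OH, not to a halogen.
(D) has a methyl-ester group (-C(=O)OCH3) but the carbonyl is bonded to -O-C, not to a halogen.
So the answer is (B).

B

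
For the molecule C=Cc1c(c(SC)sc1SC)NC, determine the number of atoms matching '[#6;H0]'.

4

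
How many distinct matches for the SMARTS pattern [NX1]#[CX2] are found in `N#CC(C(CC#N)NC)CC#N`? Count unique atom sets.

3

[NX1]#[CX2] is the SMARTS for a nitrile: a nitrogen triple-bonded to a two-connected carbon.
The molecule carries 3 separate instances of a nitrile (-C#N) meeting every constraint; each maps to a distinct set of atoms, giving 3 matches.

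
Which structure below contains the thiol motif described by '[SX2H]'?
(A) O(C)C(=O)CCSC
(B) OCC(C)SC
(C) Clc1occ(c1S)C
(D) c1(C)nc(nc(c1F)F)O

C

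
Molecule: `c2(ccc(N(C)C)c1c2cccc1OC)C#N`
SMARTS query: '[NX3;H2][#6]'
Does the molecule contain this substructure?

The pattern [NX3;H2][#6] describes a trivalent nitrogen with two H attached to carbon — a primary amine.
The closest candidate here is a nitrile (-C#N), but the nitrogen is NX1 (triple-bonded), not NX3 with two H. No other fragment satisfies the full query, so there is no match.

No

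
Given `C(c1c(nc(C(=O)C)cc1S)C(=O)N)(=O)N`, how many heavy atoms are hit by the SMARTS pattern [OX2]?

The query [OX2] means: aliphatic oxygen with two total connections — ether, hydroxyl, or ester single-bond O.
Check the 16 heavy atoms by environment: 1× n (aromatic, X2) → no; 5× c (aromatic, X3) → no; 3× C (X3) → no; 3× O (X1) → no; 2× N (X3) → no; 1× C (X4) → no; 1× S (X2) → no.
No environment satisfies the query, so 0 matching atoms.

0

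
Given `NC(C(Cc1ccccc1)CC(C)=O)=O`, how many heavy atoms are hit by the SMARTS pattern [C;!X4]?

2

Check the 15 heavy atoms by environment: 4× C (X4) → no; 2× C (X3) → match; 2× O (X1) → no; 6× c (aromatic, X3) → no; 1× N (X3) → no.
That gives 2 matching atoms.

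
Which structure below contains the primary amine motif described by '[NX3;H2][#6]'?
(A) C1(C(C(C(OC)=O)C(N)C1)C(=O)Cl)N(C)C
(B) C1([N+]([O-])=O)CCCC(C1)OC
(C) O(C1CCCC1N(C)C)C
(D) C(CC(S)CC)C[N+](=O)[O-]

A

[NX3;H2][#6] describes a trivalent nitrogen with two H attached to carbon (a primary amine).
(A) contains a primary amino group (-NH2), which satisfies every atom and bond constraint.
(B) has a nitro group (-[N+](=O)[O-]) but the nitrogen is [N+] with no H, not NX3H2.
(C) has a dimethylamino group (-N(CH3)2) but the nitrogen has H0, not H2.
(D) has a nitro group (-[N+](=O)[O-]) but the nitrogen is [N+] with no H, not NX3H2.
So the answer is (A).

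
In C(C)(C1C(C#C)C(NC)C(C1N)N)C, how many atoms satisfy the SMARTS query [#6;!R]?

The query [#6;!R] means: carbon not in any ring.
Check the 14 heavy atoms by environment: 5× C (in 5-ring) → no; 6× C (acyclic) → match; 3× N (acyclic) → no.
That gives 6 matching atoms.

6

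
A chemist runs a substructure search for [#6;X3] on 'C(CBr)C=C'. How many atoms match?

2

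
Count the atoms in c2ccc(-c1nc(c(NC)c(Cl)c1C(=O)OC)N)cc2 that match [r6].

12

The query [r6] means: r6 matches atoms in a six-membered ring.
Check the 20 heavy atoms by environment: 1× n (aromatic, in 6-ring) → match; 11× c (aromatic, in 6-ring) → match; 2× N (acyclic) → no; 3× C (acyclic) → no; 2× O (acyclic) → no; 1× Cl (acyclic) → no.
Summing the matching environments: 1 + 11 = 12 matching atoms.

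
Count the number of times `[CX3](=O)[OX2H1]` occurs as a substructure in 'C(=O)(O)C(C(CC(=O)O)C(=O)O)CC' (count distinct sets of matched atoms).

3

[CX3](=O)[OX2H1] is the SMARTS for a carboxylic acid: an sp2 carbon double-bonded to O and single-bonded to an -OH oxygen.
The molecule carries 3 separate instances of a carboxylic acid group (-C(=O)OH) meeting every constraint; each maps to a distinct set of atoms, giving 3 matches.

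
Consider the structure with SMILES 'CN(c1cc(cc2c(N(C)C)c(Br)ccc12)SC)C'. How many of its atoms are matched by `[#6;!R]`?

5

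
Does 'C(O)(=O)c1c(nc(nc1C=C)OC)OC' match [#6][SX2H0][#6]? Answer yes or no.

No

The pattern [#6][SX2H0][#6] describes an aliphatic sulfur bridging two carbons with no H on the sulfur — a thioether.
The closest candidate here is a methoxy ether (-OCH3), but the bridging atom is O, not S. No other fragment satisfies the full query, so there is no match.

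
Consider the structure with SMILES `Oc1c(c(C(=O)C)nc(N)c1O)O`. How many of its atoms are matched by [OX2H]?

The query [OX2H] means: aliphatic oxygen with two connections, one of which is H — an -OH oxygen.
Check the 13 heavy atoms by environment: 1× n (aromatic, H0, X2) → no; 5× c (aromatic, H0, X3) → no; 3× O (H1, X2) → match; 1× N (H2, X3) → no; 1× C (H0, X3) → no; 1× O (H0, X1) → no; 1× C (H3, X4) → no.
That gives 3 matching atoms.

3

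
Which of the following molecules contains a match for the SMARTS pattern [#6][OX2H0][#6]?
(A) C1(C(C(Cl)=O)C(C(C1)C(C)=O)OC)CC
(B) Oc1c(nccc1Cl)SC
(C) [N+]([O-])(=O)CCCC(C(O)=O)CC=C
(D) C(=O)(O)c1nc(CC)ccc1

A

[#6][OX2H0][#6] describes an aliphatic oxygen bridging two carbons with no H on the oxygen (an ether).
(A) contains a methoxy ether (-OCH3), which satisfies every atom and bond constraint.
(B) has a hydroxyl group (-OH) but the oxygen has H1, not H0 bridging two carbons.
(C) has a carboxylic acid group (-C(=O)OH) but the -OH oxygen has H1; the =O is OX1, not OX2.
(D) has a carboxylic acid group (-C(=O)OH) but the -OH oxygen has H1; the =O is OX1, not OX2.
So the answer is (A).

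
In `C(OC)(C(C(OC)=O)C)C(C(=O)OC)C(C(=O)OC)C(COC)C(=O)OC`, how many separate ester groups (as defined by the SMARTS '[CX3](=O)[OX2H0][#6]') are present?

4

[CX3](=O)[OX2H0][#6] is the SMARTS for an ester: a carbonyl carbon bonded to an oxygen that is itself bonded to carbon (no H on that O).
The molecule carries 4 separate instances of a methyl-ester group (-C(=O)OCH3) meeting every constraint; each maps to a distinct set of atoms, giving 4 matches.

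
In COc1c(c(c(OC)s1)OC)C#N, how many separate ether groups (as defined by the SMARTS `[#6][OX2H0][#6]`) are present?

[#6][OX2H0][#6] is the SMARTS for an ether: an aliphatic oxygen bridging two carbons with no H on the oxygen.
The molecule carries 3 separate instances of a methoxy ether (-OCH3) meeting every constraint; each maps to a distinct set of atoms, giving 3 matches.

3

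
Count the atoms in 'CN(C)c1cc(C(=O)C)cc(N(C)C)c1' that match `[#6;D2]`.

3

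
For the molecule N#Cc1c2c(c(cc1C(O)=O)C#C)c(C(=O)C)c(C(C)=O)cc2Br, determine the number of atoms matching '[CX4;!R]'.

Check the 24 heavy atoms by environment: 10× c (aromatic, X3, in 6-ring) → no; 3× C (X3, acyclic) → no; 3× O (X1, acyclic) → no; 1× O (X2, acyclic) → no; 2× C (X4, acyclic) → match; 1× Br (X1, acyclic) → no; 3× C (X2, acyclic) → no; 1× N (X1, acyclic) → no.
That gives 2 matching atoms.

2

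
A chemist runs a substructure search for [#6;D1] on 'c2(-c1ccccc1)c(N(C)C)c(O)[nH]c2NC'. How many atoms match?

3

The query [#6;D1] means: carbon bonded to exactly one heavy atom.
Check the 17 heavy atoms by environment: 1× n (aromatic, D2) → no; 5× c (aromatic, D3) → no; 1× N (D2) → no; 3× C (D1) → match; 1× N (D3) → no; 1× O (D1) → no; 5× c (aromatic, D2) → no.
That gives 3 matching atoms.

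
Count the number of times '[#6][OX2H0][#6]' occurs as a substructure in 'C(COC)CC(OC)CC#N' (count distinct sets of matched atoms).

[#6][OX2H0][#6] is the SMARTS for an ether: an aliphatic oxygen bridging two carbons with no H on the oxygen.
The molecule carries 2 separate instances of a methoxy ether (-OCH3) meeting every constraint; each maps to a distinct set of atoms, giving 2 matches.

2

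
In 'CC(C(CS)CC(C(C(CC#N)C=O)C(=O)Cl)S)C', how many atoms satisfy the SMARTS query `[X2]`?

3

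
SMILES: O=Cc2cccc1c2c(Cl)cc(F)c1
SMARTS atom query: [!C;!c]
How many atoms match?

3

The query [!C;!c] means: neither aliphatic nor aromatic carbon — same as [!#6].
Check the 14 heavy atoms by environment: 10× c (aromatic) → no; 1× Cl → match; 1× F → match; 1× C → no; 1× O → match.
Summing the matching environments: 1 + 1 + 1 = 3 matching atoms.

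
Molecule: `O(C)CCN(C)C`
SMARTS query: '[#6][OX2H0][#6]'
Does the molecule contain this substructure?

Yes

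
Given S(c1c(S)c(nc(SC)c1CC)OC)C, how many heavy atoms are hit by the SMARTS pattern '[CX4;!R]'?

The query [CX4;!R] means: aliphatic carbon with four total connections, not in a ring.
Check the 15 heavy atoms by environment: 1× n (aromatic, X2, in 6-ring) → no; 5× c (aromatic, X3, in 6-ring) → no; 1× O (X2, acyclic) → no; 5× C (X4, acyclic) → match; 3× S (X2, acyclic) → no.
That gives 5 matching atoms.

5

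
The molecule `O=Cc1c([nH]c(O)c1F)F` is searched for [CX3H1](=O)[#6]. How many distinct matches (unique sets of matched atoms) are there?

1

[CX3H1](=O)[#6] is the SMARTS for an aldehyde: an sp2 carbon with one H, double-bonded to O and single-bonded to carbon.
Exactly one fragment in the molecule meets all constraints, giving 1 match.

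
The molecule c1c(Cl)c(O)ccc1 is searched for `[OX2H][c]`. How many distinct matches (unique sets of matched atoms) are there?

[OX2H][c] is the SMARTS for a phenol: a hydroxyl oxygen attached to an aromatic carbon.
Exactly one fragment in the molecule meets all constraints, giving 1 match.

1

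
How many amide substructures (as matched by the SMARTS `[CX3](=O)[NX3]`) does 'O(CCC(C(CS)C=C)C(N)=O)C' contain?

[CX3](=O)[NX3] is the SMARTS for an amide: a carbonyl carbon bonded to a trivalent nitrogen.
Exactly one fragment in the molecule meets all constraints, giving 1 match.

1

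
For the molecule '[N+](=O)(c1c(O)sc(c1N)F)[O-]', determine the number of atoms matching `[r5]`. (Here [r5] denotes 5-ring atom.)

The query [r5] means: r5 matches atoms in a five-membered ring.
Check the 11 heavy atoms by environment: 1× s (aromatic, in 5-ring) → match; 4× c (aromatic, in 5-ring) → match; 1× N (acyclic) → no; 2× O (acyclic) → no; 1× F (acyclic) → no; 1× N (charge +1, acyclic) → no; 1× O (charge -1, acyclic) → no.
Summing the matching environments: 1 + 4 = 5 matching atoms.

5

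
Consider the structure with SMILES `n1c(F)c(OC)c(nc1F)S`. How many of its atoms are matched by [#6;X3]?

4

Check the 11 heavy atoms by environment: 2× n (aromatic, X2) → no; 4× c (aromatic, X3) → match; 2× F (X1) → no; 1× O (X2) → no; 1× C (X4) → no; 1× S (X2) → no.
That gives 4 matching atoms.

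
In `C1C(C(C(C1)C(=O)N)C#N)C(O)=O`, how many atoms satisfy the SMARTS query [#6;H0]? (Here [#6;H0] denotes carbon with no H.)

3

Check the 13 heavy atoms by environment: 3× C (H1) → no; 2× C (H2) → no; 3× C (H0) → match; 2× O (H0) → no; 1× N (H2) → no; 1× N (H0) → no; 1× O (H1) → no.
That gives 3 matching atoms.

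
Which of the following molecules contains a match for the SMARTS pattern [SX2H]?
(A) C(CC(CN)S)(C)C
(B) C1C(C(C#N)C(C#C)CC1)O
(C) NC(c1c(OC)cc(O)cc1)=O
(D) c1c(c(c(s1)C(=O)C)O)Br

[SX2H] describes an aliphatic sulfur with two connections, one being H (a thiol).
(A) contains a thiol (-SH), which satisfies every atom and bond constraint.
(B) has a hydroxyl group (-OH) but it is an -OH, not an -SH.
(C) has a hydroxyl group (-OH) but it is an -OH, not an -SH.
(D) has a hydroxyl group (-OH) but it is an -OH, not an -SH.
So the answer is (A).

A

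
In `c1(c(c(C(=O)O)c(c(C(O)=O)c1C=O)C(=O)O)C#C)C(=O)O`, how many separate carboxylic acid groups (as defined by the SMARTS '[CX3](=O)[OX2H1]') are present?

4

[CX3](=O)[OX2H1] is the SMARTS for a carboxylic acid: an sp2 carbon double-bonded to O and single-bonded to an -OH oxygen.
The molecule carries 4 separate instances of a carboxylic acid group (-C(=O)OH) meeting every constraint; each maps to a distinct set of atoms, giving 4 matches.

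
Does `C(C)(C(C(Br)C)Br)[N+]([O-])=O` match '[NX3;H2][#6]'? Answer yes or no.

No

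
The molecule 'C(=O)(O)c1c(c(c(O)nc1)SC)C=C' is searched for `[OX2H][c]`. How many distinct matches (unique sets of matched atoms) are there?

1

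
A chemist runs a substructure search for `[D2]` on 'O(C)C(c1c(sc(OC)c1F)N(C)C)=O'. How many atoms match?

Check the 15 heavy atoms by environment: 1× s (aromatic, D2) → match; 4× c (aromatic, D3) → no; 1× N (D3) → no; 4× C (D1) → no; 1× F (D1) → no; 2× O (D2) → match; 1× C (D3) → no; 1× O (D1) → no.
Summing the matching environments: 1 + 2 = 3 matching atoms.

3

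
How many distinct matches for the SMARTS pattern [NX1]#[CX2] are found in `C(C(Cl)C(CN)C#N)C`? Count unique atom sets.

[NX1]#[CX2] is the SMARTS for a nitrile: a nitrogen triple-bonded to a two-connected carbon.
Exactly one fragment in the molecule meets all constraints, giving 1 match.

1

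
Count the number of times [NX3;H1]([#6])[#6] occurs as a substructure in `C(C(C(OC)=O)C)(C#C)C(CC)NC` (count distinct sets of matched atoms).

1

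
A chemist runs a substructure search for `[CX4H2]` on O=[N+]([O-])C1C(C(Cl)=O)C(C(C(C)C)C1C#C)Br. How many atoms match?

0

Check the 17 heavy atoms by environment: 6× C (H1, X4) → no; 2× C (H3, X4) → no; 1× C (H0, X3) → no; 2× O (H0, X1) → no; 1× Cl (H0, X1) → no; 1× C (H0, X2) → no; 1× C (H1, X2) → no; 1× Br (H0, X1) → no; 1× N (charge +1, H0, X3) → no; 1× O (charge -1, H0, X1) → no.
No environment satisfies the query, so 0 matching atoms.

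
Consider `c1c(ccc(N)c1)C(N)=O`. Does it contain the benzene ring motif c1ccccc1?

Yes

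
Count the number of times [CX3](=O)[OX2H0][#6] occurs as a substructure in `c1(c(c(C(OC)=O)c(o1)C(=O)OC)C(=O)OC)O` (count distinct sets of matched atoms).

3

[CX3](=O)[OX2H0][#6] is the SMARTS for an ester: a carbonyl carbon bonded to an oxygen that is itself bonded to carbon (no H on that O).
The molecule carries 3 separate instances of a methyl-ester group (-C(=O)OCH3) meeting every constraint; each maps to a distinct set of atoms, giving 3 matches.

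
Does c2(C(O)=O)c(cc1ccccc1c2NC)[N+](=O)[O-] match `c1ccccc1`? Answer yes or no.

The pattern c1ccccc1 describes six aromatic carbons in a ring — a benzene ring.
The required atom environment is present in the molecule, so the pattern matches.

Yes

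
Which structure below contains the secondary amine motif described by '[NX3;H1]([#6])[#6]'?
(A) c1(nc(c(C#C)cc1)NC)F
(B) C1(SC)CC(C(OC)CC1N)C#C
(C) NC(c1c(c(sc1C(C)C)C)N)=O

A

[NX3;H1]([#6])[#6] describes a trivalent nitrogen with one H, bonded to two carbons (a secondary amine).
(A) contains an N-methylamino group (-NHCH3), which satisfies every atom and bond constraint.
(B) has a primary amino group (-NH2) but the nitrogen has H2 and only one carbon neighbour.
(C) has a primary amino group (-NH2) but the nitrogen has H2 and only one carbon neighbour.
So the answer is (A).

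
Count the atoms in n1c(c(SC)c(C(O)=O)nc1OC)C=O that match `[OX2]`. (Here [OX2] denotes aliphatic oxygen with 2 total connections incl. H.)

The query [OX2] means: aliphatic oxygen with two total connections — ether, hydroxyl, or ester single-bond O.
Check the 15 heavy atoms by environment: 2× n (aromatic, X2) → no; 4× c (aromatic, X3) → no; 2× C (X3) → no; 2× O (X1) → no; 2× O (X2) → match; 1× S (X2) → no; 2× C (X4) → no.
That gives 2 matching atoms.

2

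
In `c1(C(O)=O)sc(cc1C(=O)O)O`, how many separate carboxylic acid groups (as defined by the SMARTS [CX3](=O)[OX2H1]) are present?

[CX3](=O)[OX2H1] is the SMARTS for a carboxylic acid: an sp2 carbon double-bonded to O and single-bonded to an -OH oxygen.
The molecule carries 2 separate instances of a carboxylic acid group (-C(=O)OH) meeting every constraint; each maps to a distinct set of atoms, giving 2 matches.

2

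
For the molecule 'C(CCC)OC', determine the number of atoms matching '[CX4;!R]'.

The query [CX4;!R] means: aliphatic carbon with four total connections, not in a ring.
Check the 6 heavy atoms by environment: 5× C (X4, acyclic) → match; 1× O (X2, acyclic) → no.
That gives 5 matching atoms.

5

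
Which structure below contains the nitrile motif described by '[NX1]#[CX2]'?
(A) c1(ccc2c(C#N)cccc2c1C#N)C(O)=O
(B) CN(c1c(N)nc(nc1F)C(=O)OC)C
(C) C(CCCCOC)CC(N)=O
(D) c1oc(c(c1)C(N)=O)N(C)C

A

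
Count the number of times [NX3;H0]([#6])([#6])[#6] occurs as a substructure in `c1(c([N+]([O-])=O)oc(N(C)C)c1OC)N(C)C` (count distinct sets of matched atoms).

2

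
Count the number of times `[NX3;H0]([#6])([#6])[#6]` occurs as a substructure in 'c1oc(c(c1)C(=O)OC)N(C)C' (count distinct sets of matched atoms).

1

[NX3;H0]([#6])([#6])[#6] is the SMARTS for a tertiary amine: a trivalent nitrogen with no H, bonded to three carbons.
Exactly one fragment in the molecule meets all constraints, giving 1 match.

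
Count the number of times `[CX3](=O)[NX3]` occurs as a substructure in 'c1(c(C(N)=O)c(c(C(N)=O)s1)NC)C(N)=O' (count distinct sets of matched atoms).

3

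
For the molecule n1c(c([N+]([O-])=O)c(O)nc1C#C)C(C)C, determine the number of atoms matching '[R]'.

Check the 15 heavy atoms by environment: 2× n (aromatic, in 6-ring) → match; 4× c (aromatic, in 6-ring) → match; 2× O (acyclic) → no; 1× N (charge +1, acyclic) → no; 1× O (charge -1, acyclic) → no; 5× C (acyclic) → no.
Summing the matching environments: 2 + 4 = 6 matching atoms.

6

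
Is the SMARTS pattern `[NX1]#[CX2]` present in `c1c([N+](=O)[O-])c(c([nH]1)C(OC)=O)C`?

The pattern [NX1]#[CX2] describes a nitrogen triple-bonded to a two-connected carbon — a nitrile.
The closest candidate here is a nitro group (-[N+](=O)[O-]), but there is no C#N triple bond. No other fragment satisfies the full query, so there is no match.

No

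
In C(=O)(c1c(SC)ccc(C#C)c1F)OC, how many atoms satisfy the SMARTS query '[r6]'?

6

The query [r6] means: r6 matches atoms in a six-membered ring.
Check the 15 heavy atoms by environment: 6× c (aromatic, in 6-ring) → match; 1× F (acyclic) → no; 5× C (acyclic) → no; 2× O (acyclic) → no; 1× S (acyclic) → no.
That gives 6 matching atoms.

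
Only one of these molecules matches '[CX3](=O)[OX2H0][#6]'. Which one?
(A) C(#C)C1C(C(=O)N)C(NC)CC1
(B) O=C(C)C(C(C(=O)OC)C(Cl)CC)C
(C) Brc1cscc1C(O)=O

B

[CX3](=O)[OX2H0][#6] describes a carbonyl carbon bonded to an oxygen that is itself bonded to carbon (no H on that O) (an ester).
(A) has a primary amide (-C(=O)NH2) but the carbonyl is bonded to N, not to an O-C linkage.
(B) contains a methyl-ester group (-C(=O)OCH3), which satisfies every atom and bond constraint.
(C) has a carboxylic acid group (-C(=O)OH) but the singly-bonded O carries H (OX2H1, not H0).
So the answer is (B).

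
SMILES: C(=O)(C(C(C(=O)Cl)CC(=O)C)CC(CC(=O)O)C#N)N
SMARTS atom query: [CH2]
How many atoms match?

3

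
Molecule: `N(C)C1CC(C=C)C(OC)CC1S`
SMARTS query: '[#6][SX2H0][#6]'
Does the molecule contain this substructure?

The pattern [#6][SX2H0][#6] describes an aliphatic sulfur bridging two carbons with no H on the sulfur — a thioether.
The closest candidate here is a thiol (-SH), but the sulfur has H1, not H0 bridging two carbons. No other fragment satisfies the full query, so there is no match.

No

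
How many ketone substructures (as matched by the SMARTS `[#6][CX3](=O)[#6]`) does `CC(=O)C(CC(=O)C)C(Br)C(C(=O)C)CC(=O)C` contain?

4

[#6][CX3](=O)[#6] is the SMARTS for a ketone: a carbonyl carbon (no H) flanked by two carbons.
The molecule carries 4 separate instances of an acetyl/ketone group (-C(=O)CH3) meeting every constraint; each maps to a distinct set of atoms, giving 4 matches.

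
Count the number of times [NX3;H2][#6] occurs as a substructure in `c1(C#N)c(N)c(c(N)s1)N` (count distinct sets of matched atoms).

3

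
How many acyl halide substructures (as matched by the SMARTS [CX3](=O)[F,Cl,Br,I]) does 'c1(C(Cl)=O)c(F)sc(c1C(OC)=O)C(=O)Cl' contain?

2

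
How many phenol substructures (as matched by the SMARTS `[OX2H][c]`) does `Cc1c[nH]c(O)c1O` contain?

[OX2H][c] is the SMARTS for a phenol: a hydroxyl oxygen attached to an aromatic carbon.
The molecule carries 2 separate instances of a hydroxyl group (-OH) meeting every constraint; each maps to a distinct set of atoms, giving 2 matches.

2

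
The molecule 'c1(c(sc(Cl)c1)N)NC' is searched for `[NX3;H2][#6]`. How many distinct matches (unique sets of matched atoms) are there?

1

[NX3;H2][#6] is the SMARTS for a primary amine: a trivalent nitrogen with two H attached to carbon.
Exactly one fragment in the molecule meets all constraints, giving 1 match.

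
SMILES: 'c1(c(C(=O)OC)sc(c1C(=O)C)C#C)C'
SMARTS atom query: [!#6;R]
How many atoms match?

1

Check the 15 heavy atoms by environment: 1× s (aromatic, in 5-ring) → match; 4× c (aromatic, in 5-ring) → no; 7× C (acyclic) → no; 3× O (acyclic) → no.
That gives 1 matching atom.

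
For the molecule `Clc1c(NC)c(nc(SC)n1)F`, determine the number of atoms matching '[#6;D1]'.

The query [#6;D1] means: carbon bonded to exactly one heavy atom.
Check the 12 heavy atoms by environment: 2× n (aromatic, D2) → no; 4× c (aromatic, D3) → no; 1× S (D2) → no; 2× C (D1) → match; 1× F (D1) → no; 1× Cl (D1) → no; 1× N (D2) → no.
That gives 2 matching atoms.

2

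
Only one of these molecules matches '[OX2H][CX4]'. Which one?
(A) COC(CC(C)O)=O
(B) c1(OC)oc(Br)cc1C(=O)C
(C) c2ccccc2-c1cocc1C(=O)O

A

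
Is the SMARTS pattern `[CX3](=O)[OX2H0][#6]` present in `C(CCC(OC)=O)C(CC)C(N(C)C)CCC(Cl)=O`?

The pattern [CX3](=O)[OX2H0][#6] describes a carbonyl carbon bonded to an oxygen that is itself bonded to carbon (no H on that O) — an ester.
The molecule carries a methyl-ester group (-C(=O)OCH3), whose atoms satisfy every constraint of the query, so the pattern matches.

Yes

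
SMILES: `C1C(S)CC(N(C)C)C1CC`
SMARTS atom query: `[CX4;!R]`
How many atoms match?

4

The query [CX4;!R] means: aliphatic carbon with four total connections, not in a ring.
Check the 11 heavy atoms by environment: 5× C (X4, in 5-ring) → no; 1× N (X3, acyclic) → no; 4× C (X4, acyclic) → match; 1× S (X2, acyclic) → no.
That gives 4 matching atoms.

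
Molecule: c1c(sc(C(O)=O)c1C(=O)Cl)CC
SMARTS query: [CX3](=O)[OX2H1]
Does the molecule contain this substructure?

The pattern [CX3](=O)[OX2H1] describes an sp2 carbon double-bonded to O and single-bonded to an -OH oxygen — a carboxylic acid.
The molecule carries a carboxylic acid group (-C(=O)OH), whose atoms satisfy every constraint of the query, so the pattern matches.

Yes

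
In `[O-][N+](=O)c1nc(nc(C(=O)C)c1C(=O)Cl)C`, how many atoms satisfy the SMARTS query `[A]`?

The query [A] means: A matches any aliphatic (non-aromatic) heavy atom.
Check the 16 heavy atoms by environment: 2× n (aromatic) → no; 4× c (aromatic) → no; 4× C → match; 3× O → match; 1× N (charge +1) → match; 1× O (charge -1) → match; 1× Cl → match.
Summing the matching environments: 4 + 3 + 1 + 1 + 1 = 10 matching atoms.

10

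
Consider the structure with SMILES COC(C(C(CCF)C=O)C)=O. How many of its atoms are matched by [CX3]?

The query [CX3] means: C with X3: aliphatic carbon with exactly 3 total connections.
Check the 12 heavy atoms by environment: 6× C (X4) → no; 1× F (X1) → no; 2× C (X3) → match; 2× O (X1) → no; 1× O (X2) → no.
That gives 2 matching atoms.

2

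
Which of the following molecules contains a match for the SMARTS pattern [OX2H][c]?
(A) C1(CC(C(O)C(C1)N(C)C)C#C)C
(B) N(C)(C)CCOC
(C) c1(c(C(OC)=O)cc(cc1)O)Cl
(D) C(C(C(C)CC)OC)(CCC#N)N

C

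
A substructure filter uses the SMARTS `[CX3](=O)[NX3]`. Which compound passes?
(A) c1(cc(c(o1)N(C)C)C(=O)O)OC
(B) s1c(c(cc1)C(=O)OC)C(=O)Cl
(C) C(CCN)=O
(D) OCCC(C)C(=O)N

D

[CX3](=O)[NX3] describes a carbonyl carbon bonded to a trivalent nitrogen (an amide).
(A) has a carboxylic acid group (-C(=O)OH) but the carbonyl is bonded to O, not to an NX3 nitrogen.
(B) has a methyl-ester group (-C(=O)OCH3) but the carbonyl is bonded to O, not to an NX3 nitrogen.
(C) has a primary amino group (-NH2) but the -NH2 is not attached to a carbonyl carbon.
(D) contains a primary amide (-C(=O)NH2), which satisfies every atom and bond constraint.
So the answer is (D).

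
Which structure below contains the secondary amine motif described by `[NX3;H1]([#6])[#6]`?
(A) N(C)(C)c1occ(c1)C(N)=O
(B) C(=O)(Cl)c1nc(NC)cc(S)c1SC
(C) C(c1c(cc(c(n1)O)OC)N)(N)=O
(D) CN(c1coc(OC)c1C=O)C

B

[NX3;H1]([#6])[#6] describes a trivalent nitrogen with one H, bonded to two carbons (a secondary amine).
(A) has a dimethylamino group (-N(CH3)2) but the nitrogen has H0, not H1.
(B) contains an N-methylamino group (-NHCH3), which satisfies every atom and bond constraint.
(C) has a primary amide (-C(=O)NH2) but the -C(=O)NH2 nitrogen has H2, not H1.
(D) has a dimethylamino group (-N(CH3)2) but the nitrogen has H0, not H1.
So the answer is (B).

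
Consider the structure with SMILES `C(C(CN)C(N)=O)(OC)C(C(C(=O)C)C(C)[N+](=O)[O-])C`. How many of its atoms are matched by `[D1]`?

10

The query [D1] means: atom with exactly one heavy-atom neighbour (degree 1).
Check the 20 heavy atoms by environment: 1× C (D2) → no; 7× C (D3) → no; 4× C (D1) → match; 3× O (D1) → match; 2× N (D1) → match; 1× N (charge +1, D3) → no; 1× O (charge -1, D1) → match; 1× O (D2) → no.
Summing the matching environments: 4 + 3 + 2 + 1 = 10 matching atoms.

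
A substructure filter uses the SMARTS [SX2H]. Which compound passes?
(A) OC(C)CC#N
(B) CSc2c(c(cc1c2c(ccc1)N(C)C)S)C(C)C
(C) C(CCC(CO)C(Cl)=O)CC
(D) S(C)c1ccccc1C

B

[SX2H] describes an aliphatic sulfur with two connections, one being H (a thiol).
(A) has a hydroxyl group (-OH) but it is an -OH, not an -SH.
(B) contains a thiol (-SH), which satisfies every atom and bond constraint.
(C) has a hydroxyl group (-OH) but it is an -OH, not an -SH.
(D) has a methylthio ether (-SCH3) but the sulfur has H0 (bonded to two carbons), not H1.
So the answer is (B).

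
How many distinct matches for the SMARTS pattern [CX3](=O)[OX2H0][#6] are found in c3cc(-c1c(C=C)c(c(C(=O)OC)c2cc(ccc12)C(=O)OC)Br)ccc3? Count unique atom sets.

2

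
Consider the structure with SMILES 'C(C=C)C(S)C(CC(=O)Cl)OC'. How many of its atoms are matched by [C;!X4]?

3

Check the 12 heavy atoms by environment: 5× C (X4) → no; 1× O (X2) → no; 3× C (X3) → match; 1× O (X1) → no; 1× Cl (X1) → no; 1× S (X2) → no.
That gives 3 matching atoms.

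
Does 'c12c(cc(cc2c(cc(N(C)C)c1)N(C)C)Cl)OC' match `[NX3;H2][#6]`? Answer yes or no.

The pattern [NX3;H2][#6] describes a trivalent nitrogen with two H attached to carbon — a primary amine.
The closest candidate here is a dimethylamino group (-N(CH3)2), but the nitrogen has H0, not H2. No other fragment satisfies the full query, so there is no match.

No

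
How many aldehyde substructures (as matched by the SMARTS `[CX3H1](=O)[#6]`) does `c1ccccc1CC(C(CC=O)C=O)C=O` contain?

3

[CX3H1](=O)[#6] is the SMARTS for an aldehyde: an sp2 carbon with one H, double-bonded to O and single-bonded to carbon.
The molecule carries 3 separate instances of an aldehyde (-CHO) meeting every constraint; each maps to a distinct set of atoms, giving 3 matches.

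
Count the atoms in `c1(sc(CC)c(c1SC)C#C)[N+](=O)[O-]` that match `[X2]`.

The query [X2] means: any atom with exactly two total connections (bonds + H).
Check the 14 heavy atoms by environment: 1× s (aromatic, X2) → match; 4× c (aromatic, X3) → no; 2× C (X2) → match; 3× C (X4) → no; 1× N (charge +1, X3) → no; 1× O (charge -1, X1) → no; 1× O (X1) → no; 1× S (X2) → match.
Summing the matching environments: 1 + 2 + 1 = 4 matching atoms.

4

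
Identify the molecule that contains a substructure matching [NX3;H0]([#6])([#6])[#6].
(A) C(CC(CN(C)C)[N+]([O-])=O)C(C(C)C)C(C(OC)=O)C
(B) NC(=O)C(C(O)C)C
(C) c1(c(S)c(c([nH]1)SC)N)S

A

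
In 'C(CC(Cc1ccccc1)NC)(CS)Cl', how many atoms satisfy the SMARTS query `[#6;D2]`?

Check the 15 heavy atoms by environment: 3× C (D2) → match; 2× C (D3) → no; 1× S (D1) → no; 1× N (D2) → no; 1× C (D1) → no; 1× c (aromatic, D3) → no; 5× c (aromatic, D2) → match; 1× Cl (D1) → no.
Summing the matching environments: 3 + 5 = 8 matching atoms.

8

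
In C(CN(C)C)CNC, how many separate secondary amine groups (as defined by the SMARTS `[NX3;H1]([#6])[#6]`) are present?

[NX3;H1]([#6])[#6] is the SMARTS for a secondary amine: a trivalent nitrogen with one H, bonded to two carbons.
Exactly one fragment in the molecule meets all constraints, giving 1 match.

1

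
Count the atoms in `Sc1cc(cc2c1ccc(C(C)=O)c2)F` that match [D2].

5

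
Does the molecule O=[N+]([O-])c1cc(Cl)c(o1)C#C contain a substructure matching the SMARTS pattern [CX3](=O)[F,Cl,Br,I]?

No

The pattern [CX3](=O)[F,Cl,Br,I] describes a carbonyl carbon bonded to a halogen — an acyl halide.
The closest candidate here is a chloro substituent, but the Cl is not on a carbonyl carbon. No other fragment satisfies the full query, so there is no match.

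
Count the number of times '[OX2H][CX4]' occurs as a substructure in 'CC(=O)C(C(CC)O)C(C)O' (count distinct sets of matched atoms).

[OX2H][CX4] is the SMARTS for an aliphatic alcohol: a hydroxyl oxygen bound to an sp3 (X4) carbon.
The molecule carries 2 separate instances of a hydroxyl group (-OH) meeting every constraint; each maps to a distinct set of atoms, giving 2 matches.

2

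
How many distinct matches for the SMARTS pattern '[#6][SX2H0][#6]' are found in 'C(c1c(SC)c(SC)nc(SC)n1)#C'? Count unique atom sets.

3

[#6][SX2H0][#6] is the SMARTS for a thioether: an aliphatic sulfur bridging two carbons with no H on the sulfur.
The molecule carries 3 separate instances of a methylthio ether (-SCH3) meeting every constraint; each maps to a distinct set of atoms, giving 3 matches.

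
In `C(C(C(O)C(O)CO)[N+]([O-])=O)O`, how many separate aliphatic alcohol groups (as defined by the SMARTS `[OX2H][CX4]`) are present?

4

[OX2H][CX4] is the SMARTS for an aliphatic alcohol: a hydroxyl oxygen bound to an sp3 (X4) carbon.
The molecule carries 4 separate instances of a hydroxyl group (-OH) meeting every constraint; each maps to a distinct set of atoms, giving 4 matches.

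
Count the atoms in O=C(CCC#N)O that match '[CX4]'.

Check the 7 heavy atoms by environment: 2× C (X4) → match; 1× C (X2) → no; 1× N (X1) → no; 1× C (X3) → no; 1× O (X1) → no; 1× O (X2) → no.
That gives 2 matching atoms.

2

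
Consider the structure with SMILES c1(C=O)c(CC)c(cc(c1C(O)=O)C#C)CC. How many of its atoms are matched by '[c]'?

6

The query [c] means: lowercase c matches aromatic carbon only.
Check the 17 heavy atoms by environment: 6× c (aromatic) → match; 8× C → no; 3× O → no.
That gives 6 matching atoms.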